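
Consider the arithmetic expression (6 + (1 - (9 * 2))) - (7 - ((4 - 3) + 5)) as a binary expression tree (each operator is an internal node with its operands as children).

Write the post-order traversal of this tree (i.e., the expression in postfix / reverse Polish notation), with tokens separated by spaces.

6 1 9 2 * - + 7 4 3 - 5 + - -

Post-order on an expression tree gives postfix notation: for each operator, emit left operand, right operand, then the operator.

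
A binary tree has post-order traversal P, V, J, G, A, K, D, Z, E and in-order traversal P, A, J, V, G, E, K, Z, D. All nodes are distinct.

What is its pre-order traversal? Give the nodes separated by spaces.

The last element of post-order is the root; it splits in-order into left and right subtrees.
Root E: left subtree has 5 nodes {P, A, J, V, G}, right has 3 {K, Z, D}.
  Root A: left subtree has 1 node {P}, right has 3 {J, V, G}.
    Root G: left subtree has 2 nodes {J, V}, right has 0 { }.
      Root J: left subtree has 0 nodes { }, right has 1 {V}.
  Root Z: left subtree has 1 node {K}, right has 1 {D}.

E A P G J V Z K D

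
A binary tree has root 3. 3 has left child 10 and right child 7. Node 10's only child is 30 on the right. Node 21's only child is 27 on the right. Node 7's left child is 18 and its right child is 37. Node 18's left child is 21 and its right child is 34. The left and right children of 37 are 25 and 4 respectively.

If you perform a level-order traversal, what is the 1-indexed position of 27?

11

Level-order visits nodes level by level from the root, left to right within each level.
Level 0: 3
Level 1: 10, 7
Level 2: 30, 18, 37
Level 3: 21, 34, 25, 4
Level 4: 27
Full level-order sequence: 3, 10, 7, 30, 18, 37, 21, 34, 25, 4, 27.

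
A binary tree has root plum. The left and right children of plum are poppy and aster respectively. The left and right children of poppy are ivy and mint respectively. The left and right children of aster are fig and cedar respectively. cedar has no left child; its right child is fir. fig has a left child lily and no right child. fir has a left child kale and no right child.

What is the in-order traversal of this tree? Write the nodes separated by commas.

ivy, poppy, mint, plum, lily, fig, aster, cedar, kale, fir

In-order visits the left subtree, then the node, then the right subtree.
At plum: go left to poppy.
  At poppy: go left to ivy.
    ivy is a leaf — visit ivy.
  Visit poppy.
  At poppy: go right to mint.
    mint is a leaf — visit mint.
Visit plum.
At plum: go right to aster.
  At aster: go left to fig.
    At fig: go left to lily.
      lily is a leaf — visit lily.
    Visit fig.
    At fig: no right child.
  Visit aster.
  At aster: go right to cedar.
    At cedar: no left child.
    Visit cedar.
    At cedar: go right to fir.
      At fir: go left to kale.
        kale is a leaf — visit kale.
      Visit fir.
      At fir: no right child.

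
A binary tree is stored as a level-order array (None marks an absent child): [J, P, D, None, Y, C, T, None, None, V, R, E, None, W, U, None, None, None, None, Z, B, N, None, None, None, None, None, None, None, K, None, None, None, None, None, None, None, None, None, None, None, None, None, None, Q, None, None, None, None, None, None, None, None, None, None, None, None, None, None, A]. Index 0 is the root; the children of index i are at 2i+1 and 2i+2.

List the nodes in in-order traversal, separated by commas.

P, Z, V, B, Y, N, Q, R, J, E, C, D, W, T, A, K, U

In-order visits the left subtree, then the node, then the right subtree.
At J: go left to P.
  At P: no left child.
  Visit P.
  At P: go right to Y.
    At Y: go left to V.
      At V: go left to Z.
        Z is a leaf — visit Z.
      Visit V.
      At V: go right to B.
        B is a leaf — visit B.
    Visit Y.
    At Y: go right to R.
      At R: go left to N.
        At N: no left child.
        Visit N.
        At N: go right to Q.
          Q is a leaf — visit Q.
      Visit R.
      At R: no right child.
Visit J.
At J: go right to D.
  At D: go left to C.
    At C: go left to E.
      E is a leaf — visit E.
    Visit C.
    At C: no right child.
  Visit D.
  At D: go right to T.
    At T: go left to W.
      W is a leaf — visit W.
    Visit T.
    At T: go right to U.
      At U: go left to K.
        At K: go left to A.
          A is a leaf — visit A.
        Visit K.
        At K: no right child.
      Visit U.
      At U: no right child.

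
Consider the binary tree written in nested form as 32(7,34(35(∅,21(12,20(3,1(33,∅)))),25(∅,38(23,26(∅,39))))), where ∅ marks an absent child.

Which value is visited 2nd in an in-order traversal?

32

In-order visits the left subtree, then the node, then the right subtree.
At 32: go left to 7.
  7 is a leaf — visit 7.
Visit 32.
At 32: go right to 34.
  At 34: go left to 35.
    At 35: no left child.
    Visit 35.
    At 35: go right to 21.
      At 21: go left to 12.
        12 is a leaf — visit 12.
      Visit 21.
      At 21: go right to 20.
        At 20: go left to 3.
          3 is a leaf — visit 3.
        Visit 20.
        At 20: go right to 1.
          At 1: go left to 33.
            33 is a leaf — visit 33.
          Visit 1.
          At 1: no right child.
  Visit 34.
  At 34: go right to 25.
    At 25: no left child.
    Visit 25.
    At 25: go right to 38.
      At 38: go left to 23.
        23 is a leaf — visit 23.
      Visit 38.
      At 38: go right to 26.
        At 26: no left child.
        Visit 26.
        At 26: go right to 39.
          39 is a leaf — visit 39.
Full in-order sequence: 7, 32, 35, 12, 21, 3, 20, 33, 1, 34, 25, 23, 38, 26, 39.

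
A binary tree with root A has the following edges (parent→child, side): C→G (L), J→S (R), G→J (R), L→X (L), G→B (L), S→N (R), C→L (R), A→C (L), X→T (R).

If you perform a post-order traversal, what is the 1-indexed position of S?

Post-order visits the left subtree, then the right subtree, then the node.
At A: go left to C.
  At C: go left to G.
    At G: go left to B.
      B is a leaf — visit B.
    At G: go right to J.
      At J: no left child.
      At J: go right to S.
        At S: no left child.
        At S: go right to N.
          N is a leaf — visit N.
        Visit S.
      Visit J.
    Visit G.
  At C: go right to L.
    At L: go left to X.
      At X: no left child.
      At X: go right to T.
        T is a leaf — visit T.
      Visit X.
    At L: no right child.
    Visit L.
  Visit C.
At A: no right child.
Visit A.
Full post-order sequence: B, N, S, J, G, T, X, L, C, A.

3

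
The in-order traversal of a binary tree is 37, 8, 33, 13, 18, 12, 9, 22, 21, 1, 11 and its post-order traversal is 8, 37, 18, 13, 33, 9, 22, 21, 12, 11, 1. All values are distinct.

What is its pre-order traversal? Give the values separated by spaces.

The last element of post-order is the root; it splits in-order into left and right subtrees.
Root 1: left subtree has 9 nodes {37, 8, 33, 13, 18, 12, 9, 22, 21}, right has 1 {11}.
  Root 12: left subtree has 5 nodes {37, 8, 33, 13, 18}, right has 3 {9, 22, 21}.
    Root 33: left subtree has 2 nodes {37, 8}, right has 2 {13, 18}.
      Root 37: left subtree has 0 nodes { }, right has 1 {8}.
      Root 13: left subtree has 0 nodes { }, right has 1 {18}.
    Root 21: left subtree has 2 nodes {9, 22}, right has 0 { }.
      Root 22: left subtree has 1 node {9}, right has 0 { }.

1 12 33 37 8 13 18 21 22 9 11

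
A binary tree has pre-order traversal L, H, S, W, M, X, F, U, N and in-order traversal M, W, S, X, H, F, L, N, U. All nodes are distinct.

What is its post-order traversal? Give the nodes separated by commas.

M, W, X, S, F, H, N, U, L

The first element of pre-order is the root; it splits in-order into left and right subtrees.
Root L: left subtree has 6 nodes {M, W, S, X, H, F}, right has 2 {N, U}.
  Root H: left subtree has 4 nodes {M, W, S, X}, right has 1 {F}.
    Root S: left subtree has 2 nodes {M, W}, right has 1 {X}.
      Root W: left subtree has 1 node {M}, right has 0 { }.
  Root U: left subtree has 1 node {N}, right has 0 { }.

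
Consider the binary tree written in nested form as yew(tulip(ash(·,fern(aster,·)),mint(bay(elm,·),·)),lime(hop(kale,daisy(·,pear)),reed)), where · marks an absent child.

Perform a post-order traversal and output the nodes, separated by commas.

Post-order visits the left subtree, then the right subtree, then the node.
At yew: go left to tulip.
  At tulip: go left to ash.
    At ash: no left child.
    At ash: go right to fern.
      At fern: go left to aster.
        aster is a leaf — visit aster.
      At fern: no right child.
      Visit fern.
    Visit ash.
  At tulip: go right to mint.
    At mint: go left to bay.
      At bay: go left to elm.
        elm is a leaf — visit elm.
      At bay: no right child.
      Visit bay.
    At mint: no right child.
    Visit mint.
  Visit tulip.
At yew: go right to lime.
  At lime: go left to hop.
    At hop: go left to kale.
      kale is a leaf — visit kale.
    At hop: go right to daisy.
      At daisy: no left child.
      At daisy: go right to pear.
        pear is a leaf — visit pear.
      Visit daisy.
    Visit hop.
  At lime: go right to reed.
    reed is a leaf — visit reed.
  Visit lime.
Visit yew.

aster, fern, ash, elm, bay, mint, tulip, kale, pear, daisy, hop, reed, lime, yew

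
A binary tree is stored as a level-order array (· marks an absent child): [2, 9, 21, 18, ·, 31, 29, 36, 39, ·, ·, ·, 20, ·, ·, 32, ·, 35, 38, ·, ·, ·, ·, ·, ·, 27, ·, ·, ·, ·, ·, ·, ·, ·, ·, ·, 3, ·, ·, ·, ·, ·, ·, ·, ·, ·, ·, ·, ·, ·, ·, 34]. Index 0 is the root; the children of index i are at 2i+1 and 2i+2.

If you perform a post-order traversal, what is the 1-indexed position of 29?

Post-order visits the left subtree, then the right subtree, then the node.
At 2: go left to 9.
  At 9: go left to 18.
    At 18: go left to 36.
      At 36: go left to 32.
        32 is a leaf — visit 32.
      At 36: no right child.
      Visit 36.
    At 18: go right to 39.
      At 39: go left to 35.
        At 35: no left child.
        At 35: go right to 3.
          3 is a leaf — visit 3.
        Visit 35.
      At 39: go right to 38.
        38 is a leaf — visit 38.
      Visit 39.
    Visit 18.
  At 9: no right child.
  Visit 9.
At 2: go right to 21.
  At 21: go left to 31.
    At 31: no left child.
    At 31: go right to 20.
      At 20: go left to 27.
        At 27: go left to 34.
          34 is a leaf — visit 34.
        At 27: no right child.
        Visit 27.
      At 20: no right child.
      Visit 20.
    Visit 31.
  At 21: go right to 29.
    29 is a leaf — visit 29.
  Visit 21.
Visit 2.
Full post-order sequence: 32, 36, 3, 35, 38, 39, 18, 9, 34, 27, 20, 31, 29, 21, 2.

13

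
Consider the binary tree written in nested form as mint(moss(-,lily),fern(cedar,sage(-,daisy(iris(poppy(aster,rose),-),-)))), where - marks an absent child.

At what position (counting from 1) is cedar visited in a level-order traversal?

Level-order visits nodes level by level from the root, left to right within each level.
Level 0: mint
Level 1: moss, fern
Level 2: lily, cedar, sage
Level 3: daisy
Level 4: iris
Level 5: poppy
Level 6: aster, rose
Full level-order sequence: mint, moss, fern, lily, cedar, sage, daisy, iris, poppy, aster, rose.

5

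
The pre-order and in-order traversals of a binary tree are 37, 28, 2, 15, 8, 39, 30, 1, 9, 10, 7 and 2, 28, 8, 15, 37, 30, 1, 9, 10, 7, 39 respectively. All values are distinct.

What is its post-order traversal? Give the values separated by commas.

The first element of pre-order is the root; it splits in-order into left and right subtrees.
Root 37: left subtree has 4 nodes {2, 28, 8, 15}, right has 6 {30, 1, 9, 10, 7, 39}.
  Root 28: left subtree has 1 node {2}, right has 2 {8, 15}.
    Root 15: left subtree has 1 node {8}, right has 0 { }.
  Root 39: left subtree has 5 nodes {30, 1, 9, 10, 7}, right has 0 { }.
    Root 30: left subtree has 0 nodes { }, right has 4 {1, 9, 10, 7}.
      Root 1: left subtree has 0 nodes { }, right has 3 {9, 10, 7}.
        Root 9: left subtree has 0 nodes { }, right has 2 {10, 7}.
          Root 10: left subtree has 0 nodes { }, right has 1 {7}.

2, 8, 15, 28, 7, 10, 9, 1, 30, 39, 37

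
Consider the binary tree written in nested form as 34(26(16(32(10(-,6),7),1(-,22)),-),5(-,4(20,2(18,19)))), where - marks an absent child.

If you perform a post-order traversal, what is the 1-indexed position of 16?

Post-order visits the left subtree, then the right subtree, then the node.
At 34: go left to 26.
  At 26: go left to 16.
    At 16: go left to 32.
      At 32: go left to 10.
        At 10: no left child.
        At 10: go right to 6.
          6 is a leaf — visit 6.
        Visit 10.
      At 32: go right to 7.
        7 is a leaf — visit 7.
      Visit 32.
    At 16: go right to 1.
      At 1: no left child.
      At 1: go right to 22.
        22 is a leaf — visit 22.
      Visit 1.
    Visit 16.
  At 26: no right child.
  Visit 26.
At 34: go right to 5.
  At 5: no left child.
  At 5: go right to 4.
    At 4: go left to 20.
      20 is a leaf — visit 20.
    At 4: go right to 2.
      At 2: go left to 18.
        18 is a leaf — visit 18.
      At 2: go right to 19.
        19 is a leaf — visit 19.
      Visit 2.
    Visit 4.
  Visit 5.
Visit 34.
Full post-order sequence: 6, 10, 7, 32, 22, 1, 16, 26, 20, 18, 19, 2, 4, 5, 34.

7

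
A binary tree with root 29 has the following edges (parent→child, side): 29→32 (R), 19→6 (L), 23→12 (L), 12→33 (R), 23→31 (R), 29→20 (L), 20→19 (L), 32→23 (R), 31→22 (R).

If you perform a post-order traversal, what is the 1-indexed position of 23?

Post-order visits the left subtree, then the right subtree, then the node.
At 29: go left to 20.
  At 20: go left to 19.
    At 19: go left to 6.
      6 is a leaf — visit 6.
    At 19: no right child.
    Visit 19.
  At 20: no right child.
  Visit 20.
At 29: go right to 32.
  At 32: no left child.
  At 32: go right to 23.
    At 23: go left to 12.
      At 12: no left child.
      At 12: go right to 33.
        33 is a leaf — visit 33.
      Visit 12.
    At 23: go right to 31.
      At 31: no left child.
      At 31: go right to 22.
        22 is a leaf — visit 22.
      Visit 31.
    Visit 23.
  Visit 32.
Visit 29.
Full post-order sequence: 6, 19, 20, 33, 12, 22, 31, 23, 32, 29.

8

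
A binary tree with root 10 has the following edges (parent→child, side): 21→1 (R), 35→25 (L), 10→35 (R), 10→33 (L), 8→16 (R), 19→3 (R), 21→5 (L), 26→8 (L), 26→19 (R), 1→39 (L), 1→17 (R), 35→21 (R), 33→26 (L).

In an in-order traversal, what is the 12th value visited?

In-order visits the left subtree, then the node, then the right subtree.
At 10: go left to 33.
  At 33: go left to 26.
    At 26: go left to 8.
      At 8: no left child.
      Visit 8.
      At 8: go right to 16.
        16 is a leaf — visit 16.
    Visit 26.
    At 26: go right to 19.
      At 19: no left child.
      Visit 19.
      At 19: go right to 3.
        3 is a leaf — visit 3.
  Visit 33.
  At 33: no right child.
Visit 10.
At 10: go right to 35.
  At 35: go left to 25.
    25 is a leaf — visit 25.
  Visit 35.
  At 35: go right to 21.
    At 21: go left to 5.
      5 is a leaf — visit 5.
    Visit 21.
    At 21: go right to 1.
      At 1: go left to 39.
        39 is a leaf — visit 39.
      Visit 1.
      At 1: go right to 17.
        17 is a leaf — visit 17.
Full in-order sequence: 8, 16, 26, 19, 3, 33, 10, 25, 35, 5, 21, 39, 1, 17.

39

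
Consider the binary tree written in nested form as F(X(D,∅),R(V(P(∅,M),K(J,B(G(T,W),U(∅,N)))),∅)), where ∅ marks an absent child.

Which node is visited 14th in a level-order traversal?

Level-order visits nodes level by level from the root, left to right within each level.
Level 0: F
Level 1: X, R
Level 2: D, V
Level 3: P, K
Level 4: M, J, B
Level 5: G, U
Level 6: T, W, N
Full level-order sequence: F, X, R, D, V, P, K, M, J, B, G, U, T, W, N.

W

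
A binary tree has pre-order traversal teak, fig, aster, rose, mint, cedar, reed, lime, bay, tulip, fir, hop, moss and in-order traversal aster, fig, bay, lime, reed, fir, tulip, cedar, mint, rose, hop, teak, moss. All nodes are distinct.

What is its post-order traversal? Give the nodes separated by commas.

The first element of pre-order is the root; it splits in-order into left and right subtrees.
Root teak: left subtree has 11 nodes {aster, fig, bay, lime, reed, fir, tulip, cedar, mint, rose, hop}, right has 1 {moss}.
  Root fig: left subtree has 1 node {aster}, right has 9 {bay, lime, reed, fir, tulip, cedar, mint, rose, hop}.
    Root rose: left subtree has 7 nodes {bay, lime, reed, fir, tulip, cedar, mint}, right has 1 {hop}.
      Root mint: left subtree has 6 nodes {bay, lime, reed, fir, tulip, cedar}, right has 0 { }.
        Root cedar: left subtree has 5 nodes {bay, lime, reed, fir, tulip}, right has 0 { }.
          Root reed: left subtree has 2 nodes {bay, lime}, right has 2 {fir, tulip}.
            Root lime: left subtree has 1 node {bay}, right has 0 { }.
            Root tulip: left subtree has 1 node {fir}, right has 0 { }.

aster, bay, lime, fir, tulip, reed, cedar, mint, hop, rose, fig, moss, teak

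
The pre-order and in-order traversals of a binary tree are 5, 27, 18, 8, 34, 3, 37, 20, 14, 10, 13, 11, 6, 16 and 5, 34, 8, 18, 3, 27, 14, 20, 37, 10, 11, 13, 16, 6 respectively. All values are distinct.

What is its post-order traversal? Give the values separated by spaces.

The first element of pre-order is the root; it splits in-order into left and right subtrees.
Root 5: left subtree has 0 nodes { }, right has 13 {34, 8, 18, 3, 27, 14, 20, 37, 10, 11, 13, 16, 6}.
  Root 27: left subtree has 4 nodes {34, 8, 18, 3}, right has 8 {14, 20, 37, 10, 11, 13, 16, 6}.
    Root 18: left subtree has 2 nodes {34, 8}, right has 1 {3}.
      Root 8: left subtree has 1 node {34}, right has 0 { }.
    Root 37: left subtree has 2 nodes {14, 20}, right has 5 {10, 11, 13, 16, 6}.
      Root 20: left subtree has 1 node {14}, right has 0 { }.
      Root 10: left subtree has 0 nodes { }, right has 4 {11, 13, 16, 6}.
        Root 13: left subtree has 1 node {11}, right has 2 {16, 6}.
          Root 6: left subtree has 1 node {16}, right has 0 { }.

34 8 3 18 14 20 11 16 6 13 10 37 27 5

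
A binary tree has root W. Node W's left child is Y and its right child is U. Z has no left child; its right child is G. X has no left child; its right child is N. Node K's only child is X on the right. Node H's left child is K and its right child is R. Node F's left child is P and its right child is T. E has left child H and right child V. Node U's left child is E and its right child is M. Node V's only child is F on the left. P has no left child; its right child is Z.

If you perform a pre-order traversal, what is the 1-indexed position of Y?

2

Pre-order visits the node, then its left subtree, then its right subtree.
Visit W.
At W: go left to Y.
  Y is a leaf — visit Y.
At W: go right to U.
  Visit U.
  At U: go left to E.
    Visit E.
    At E: go left to H.
      Visit H.
      At H: go left to K.
        Visit K.
        At K: no left child.
        At K: go right to X.
          Visit X.
          At X: no left child.
          At X: go right to N.
            N is a leaf — visit N.
      At H: go right to R.
        R is a leaf — visit R.
    At E: go right to V.
      Visit V.
      At V: go left to F.
        Visit F.
        At F: go left to P.
          Visit P.
          At P: no left child.
          At P: go right to Z.
            Visit Z.
            At Z: no left child.
            At Z: go right to G.
              G is a leaf — visit G.
        At F: go right to T.
          T is a leaf — visit T.
      At V: no right child.
  At U: go right to M.
    M is a leaf — visit M.
Full pre-order sequence: W, Y, U, E, H, K, X, N, R, V, F, P, Z, G, T, M.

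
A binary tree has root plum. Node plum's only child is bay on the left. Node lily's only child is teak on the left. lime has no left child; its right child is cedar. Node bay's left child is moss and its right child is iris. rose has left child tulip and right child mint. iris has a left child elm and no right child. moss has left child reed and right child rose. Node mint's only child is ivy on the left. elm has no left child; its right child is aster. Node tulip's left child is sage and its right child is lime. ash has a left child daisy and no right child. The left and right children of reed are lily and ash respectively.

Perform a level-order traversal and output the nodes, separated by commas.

plum, bay, moss, iris, reed, rose, elm, lily, ash, tulip, mint, aster, teak, daisy, sage, lime, ivy, cedar

Level-order visits nodes level by level from the root, left to right within each level.
Level 0: plum
Level 1: bay
Level 2: moss, iris
Level 3: reed, rose, elm
Level 4: lily, ash, tulip, mint, aster
Level 5: teak, daisy, sage, lime, ivy
Level 6: cedar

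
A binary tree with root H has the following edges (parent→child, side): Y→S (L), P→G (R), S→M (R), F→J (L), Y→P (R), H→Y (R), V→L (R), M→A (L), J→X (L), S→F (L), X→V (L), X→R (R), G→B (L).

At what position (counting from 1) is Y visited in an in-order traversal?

11

In-order visits the left subtree, then the node, then the right subtree.
At H: no left child.
Visit H.
At H: go right to Y.
  At Y: go left to S.
    At S: go left to F.
      At F: go left to J.
        At J: go left to X.
          At X: go left to V.
            At V: no left child.
            Visit V.
            At V: go right to L.
              L is a leaf — visit L.
          Visit X.
          At X: go right to R.
            R is a leaf — visit R.
        Visit J.
        At J: no right child.
      Visit F.
      At F: no right child.
    Visit S.
    At S: go right to M.
      At M: go left to A.
        A is a leaf — visit A.
      Visit M.
      At M: no right child.
  Visit Y.
  At Y: go right to P.
    At P: no left child.
    Visit P.
    At P: go right to G.
      At G: go left to B.
        B is a leaf — visit B.
      Visit G.
      At G: no right child.
Full in-order sequence: H, V, L, X, R, J, F, S, A, M, Y, P, B, G.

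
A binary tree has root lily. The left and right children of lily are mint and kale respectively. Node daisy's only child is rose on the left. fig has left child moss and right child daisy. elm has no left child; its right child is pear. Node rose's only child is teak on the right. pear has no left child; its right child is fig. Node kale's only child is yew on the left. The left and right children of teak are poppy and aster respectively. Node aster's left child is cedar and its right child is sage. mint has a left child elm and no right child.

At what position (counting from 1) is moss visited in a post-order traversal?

Post-order visits the left subtree, then the right subtree, then the node.
At lily: go left to mint.
  At mint: go left to elm.
    At elm: no left child.
    At elm: go right to pear.
      At pear: no left child.
      At pear: go right to fig.
        At fig: go left to moss.
          moss is a leaf — visit moss.
        At fig: go right to daisy.
          At daisy: go left to rose.
            At rose: no left child.
            At rose: go right to teak.
              At teak: go left to poppy.
                poppy is a leaf — visit poppy.
              At teak: go right to aster.
                At aster: go left to cedar.
                  cedar is a leaf — visit cedar.
                At aster: go right to sage.
                  sage is a leaf — visit sage.
                Visit aster.
              Visit teak.
            Visit rose.
          At daisy: no right child.
          Visit daisy.
        Visit fig.
      Visit pear.
    Visit elm.
  At mint: no right child.
  Visit mint.
At lily: go right to kale.
  At kale: go left to yew.
    yew is a leaf — visit yew.
  At kale: no right child.
  Visit kale.
Visit lily.
Full post-order sequence: moss, poppy, cedar, sage, aster, teak, rose, daisy, fig, pear, elm, mint, yew, kale, lily.

1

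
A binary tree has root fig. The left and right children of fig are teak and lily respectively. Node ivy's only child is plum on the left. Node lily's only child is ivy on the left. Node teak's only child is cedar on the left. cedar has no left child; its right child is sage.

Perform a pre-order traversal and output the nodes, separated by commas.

Pre-order visits the node, then its left subtree, then its right subtree.
Visit fig.
At fig: go left to teak.
  Visit teak.
  At teak: go left to cedar.
    Visit cedar.
    At cedar: no left child.
    At cedar: go right to sage.
      sage is a leaf — visit sage.
  At teak: no right child.
At fig: go right to lily.
  Visit lily.
  At lily: go left to ivy.
    Visit ivy.
    At ivy: go left to plum.
      plum is a leaf — visit plum.
    At ivy: no right child.
  At lily: no right child.

fig, teak, cedar, sage, lily, ivy, plum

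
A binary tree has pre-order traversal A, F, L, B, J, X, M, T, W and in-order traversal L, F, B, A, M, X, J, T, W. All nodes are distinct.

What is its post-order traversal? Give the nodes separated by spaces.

The first element of pre-order is the root; it splits in-order into left and right subtrees.
Root A: left subtree has 3 nodes {L, F, B}, right has 5 {M, X, J, T, W}.
  Root F: left subtree has 1 node {L}, right has 1 {B}.
  Root J: left subtree has 2 nodes {M, X}, right has 2 {T, W}.
    Root X: left subtree has 1 node {M}, right has 0 { }.
    Root T: left subtree has 0 nodes { }, right has 1 {W}.

L B F M X W T J A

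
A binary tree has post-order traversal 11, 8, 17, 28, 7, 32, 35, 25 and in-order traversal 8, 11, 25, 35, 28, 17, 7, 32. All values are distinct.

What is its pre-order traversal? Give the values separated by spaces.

25 8 11 35 32 7 28 17

The last element of post-order is the root; it splits in-order into left and right subtrees.
Root 25: left subtree has 2 nodes {8, 11}, right has 5 {35, 28, 17, 7, 32}.
  Root 8: left subtree has 0 nodes { }, right has 1 {11}.
  Root 35: left subtree has 0 nodes { }, right has 4 {28, 17, 7, 32}.
    Root 32: left subtree has 3 nodes {28, 17, 7}, right has 0 { }.
      Root 7: left subtree has 2 nodes {28, 17}, right has 0 { }.
        Root 28: left subtree has 0 nodes { }, right has 1 {17}.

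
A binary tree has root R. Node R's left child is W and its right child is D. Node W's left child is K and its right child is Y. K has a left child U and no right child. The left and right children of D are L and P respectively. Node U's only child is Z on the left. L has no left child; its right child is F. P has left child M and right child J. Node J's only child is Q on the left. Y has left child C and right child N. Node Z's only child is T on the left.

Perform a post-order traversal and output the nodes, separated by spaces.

T Z U K C N Y W F L M Q J P D R

Post-order visits the left subtree, then the right subtree, then the node.
At R: go left to W.
  At W: go left to K.
    At K: go left to U.
      At U: go left to Z.
        At Z: go left to T.
          T is a leaf — visit T.
        At Z: no right child.
        Visit Z.
      At U: no right child.
      Visit U.
    At K: no right child.
    Visit K.
  At W: go right to Y.
    At Y: go left to C.
      C is a leaf — visit C.
    At Y: go right to N.
      N is a leaf — visit N.
    Visit Y.
  Visit W.
At R: go right to D.
  At D: go left to L.
    At L: no left child.
    At L: go right to F.
      F is a leaf — visit F.
    Visit L.
  At D: go right to P.
    At P: go left to M.
      M is a leaf — visit M.
    At P: go right to J.
      At J: go left to Q.
        Q is a leaf — visit Q.
      At J: no right child.
      Visit J.
    Visit P.
  Visit D.
Visit R.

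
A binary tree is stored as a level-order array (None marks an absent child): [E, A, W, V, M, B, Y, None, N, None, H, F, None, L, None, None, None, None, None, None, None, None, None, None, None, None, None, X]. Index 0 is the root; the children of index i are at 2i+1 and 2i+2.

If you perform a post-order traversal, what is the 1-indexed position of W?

11

Post-order visits the left subtree, then the right subtree, then the node.
At E: go left to A.
  At A: go left to V.
    At V: no left child.
    At V: go right to N.
      N is a leaf — visit N.
    Visit V.
  At A: go right to M.
    At M: no left child.
    At M: go right to H.
      H is a leaf — visit H.
    Visit M.
  Visit A.
At E: go right to W.
  At W: go left to B.
    At B: go left to F.
      F is a leaf — visit F.
    At B: no right child.
    Visit B.
  At W: go right to Y.
    At Y: go left to L.
      At L: go left to X.
        X is a leaf — visit X.
      At L: no right child.
      Visit L.
    At Y: no right child.
    Visit Y.
  Visit W.
Visit E.
Full post-order sequence: N, V, H, M, A, F, B, X, L, Y, W, E.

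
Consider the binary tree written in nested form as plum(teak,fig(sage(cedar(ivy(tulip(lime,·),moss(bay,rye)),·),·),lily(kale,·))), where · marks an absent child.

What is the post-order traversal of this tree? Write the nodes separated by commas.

teak, lime, tulip, bay, rye, moss, ivy, cedar, sage, kale, lily, fig, plum

Post-order visits the left subtree, then the right subtree, then the node.
At plum: go left to teak.
  teak is a leaf — visit teak.
At plum: go right to fig.
  At fig: go left to sage.
    At sage: go left to cedar.
      At cedar: go left to ivy.
        At ivy: go left to tulip.
          At tulip: go left to lime.
            lime is a leaf — visit lime.
          At tulip: no right child.
          Visit tulip.
        At ivy: go right to moss.
          At moss: go left to bay.
            bay is a leaf — visit bay.
          At moss: go right to rye.
            rye is a leaf — visit rye.
          Visit moss.
        Visit ivy.
      At cedar: no right child.
      Visit cedar.
    At sage: no right child.
    Visit sage.
  At fig: go right to lily.
    At lily: go left to kale.
      kale is a leaf — visit kale.
    At lily: no right child.
    Visit lily.
  Visit fig.
Visit plum.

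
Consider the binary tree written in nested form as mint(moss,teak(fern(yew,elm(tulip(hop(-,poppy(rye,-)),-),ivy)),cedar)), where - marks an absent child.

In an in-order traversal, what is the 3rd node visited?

In-order visits the left subtree, then the node, then the right subtree.
At mint: go left to moss.
  moss is a leaf — visit moss.
Visit mint.
At mint: go right to teak.
  At teak: go left to fern.
    At fern: go left to yew.
      yew is a leaf — visit yew.
    Visit fern.
    At fern: go right to elm.
      At elm: go left to tulip.
        At tulip: go left to hop.
          At hop: no left child.
          Visit hop.
          At hop: go right to poppy.
            At poppy: go left to rye.
              rye is a leaf — visit rye.
            Visit poppy.
            At poppy: no right child.
        Visit tulip.
        At tulip: no right child.
      Visit elm.
      At elm: go right to ivy.
        ivy is a leaf — visit ivy.
  Visit teak.
  At teak: go right to cedar.
    cedar is a leaf — visit cedar.
Full in-order sequence: moss, mint, yew, fern, hop, rye, poppy, tulip, elm, ivy, teak, cedar.

yew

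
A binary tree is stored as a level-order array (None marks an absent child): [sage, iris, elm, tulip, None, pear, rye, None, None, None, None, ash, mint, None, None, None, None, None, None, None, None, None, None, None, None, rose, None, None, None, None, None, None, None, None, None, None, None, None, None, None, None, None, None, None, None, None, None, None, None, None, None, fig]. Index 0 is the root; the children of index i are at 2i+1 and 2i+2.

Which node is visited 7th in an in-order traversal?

In-order visits the left subtree, then the node, then the right subtree.
At sage: go left to iris.
  At iris: go left to tulip.
    tulip is a leaf — visit tulip.
  Visit iris.
  At iris: no right child.
Visit sage.
At sage: go right to elm.
  At elm: go left to pear.
    At pear: go left to ash.
      ash is a leaf — visit ash.
    Visit pear.
    At pear: go right to mint.
      At mint: go left to rose.
        At rose: go left to fig.
          fig is a leaf — visit fig.
        Visit rose.
        At rose: no right child.
      Visit mint.
      At mint: no right child.
  Visit elm.
  At elm: go right to rye.
    rye is a leaf — visit rye.
Full in-order sequence: tulip, iris, sage, ash, pear, fig, rose, mint, elm, rye.

rose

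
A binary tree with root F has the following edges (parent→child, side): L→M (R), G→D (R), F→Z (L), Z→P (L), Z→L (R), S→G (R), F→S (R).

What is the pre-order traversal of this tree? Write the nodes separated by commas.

F, Z, P, L, M, S, G, D

Pre-order visits the node, then its left subtree, then its right subtree.
Visit F.
At F: go left to Z.
  Visit Z.
  At Z: go left to P.
    P is a leaf — visit P.
  At Z: go right to L.
    Visit L.
    At L: no left child.
    At L: go right to M.
      M is a leaf — visit M.
At F: go right to S.
  Visit S.
  At S: no left child.
  At S: go right to G.
    Visit G.
    At G: no left child.
    At G: go right to D.
      D is a leaf — visit D.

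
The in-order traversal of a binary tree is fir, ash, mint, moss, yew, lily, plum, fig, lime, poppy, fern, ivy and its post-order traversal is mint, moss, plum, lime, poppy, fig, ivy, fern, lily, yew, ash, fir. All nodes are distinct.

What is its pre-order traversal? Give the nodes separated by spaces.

fir ash yew moss mint lily fern fig plum poppy lime ivy

The last element of post-order is the root; it splits in-order into left and right subtrees.
Root fir: left subtree has 0 nodes { }, right has 11 {ash, mint, moss, yew, lily, plum, fig, lime, poppy, fern, ivy}.
  Root ash: left subtree has 0 nodes { }, right has 10 {mint, moss, yew, lily, plum, fig, lime, poppy, fern, ivy}.
    Root yew: left subtree has 2 nodes {mint, moss}, right has 7 {lily, plum, fig, lime, poppy, fern, ivy}.
      Root moss: left subtree has 1 node {mint}, right has 0 { }.
      Root lily: left subtree has 0 nodes { }, right has 6 {plum, fig, lime, poppy, fern, ivy}.
        Root fern: left subtree has 4 nodes {plum, fig, lime, poppy}, right has 1 {ivy}.
          Root fig: left subtree has 1 node {plum}, right has 2 {lime, poppy}.
            Root poppy: left subtree has 1 node {lime}, right has 0 { }.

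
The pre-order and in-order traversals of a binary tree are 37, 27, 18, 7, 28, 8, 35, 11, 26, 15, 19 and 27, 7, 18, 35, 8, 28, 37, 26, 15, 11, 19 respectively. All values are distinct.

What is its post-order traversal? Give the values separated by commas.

7, 35, 8, 28, 18, 27, 15, 26, 19, 11, 37

The first element of pre-order is the root; it splits in-order into left and right subtrees.
Root 37: left subtree has 6 nodes {27, 7, 18, 35, 8, 28}, right has 4 {26, 15, 11, 19}.
  Root 27: left subtree has 0 nodes { }, right has 5 {7, 18, 35, 8, 28}.
    Root 18: left subtree has 1 node {7}, right has 3 {35, 8, 28}.
      Root 28: left subtree has 2 nodes {35, 8}, right has 0 { }.
        Root 8: left subtree has 1 node {35}, right has 0 { }.
  Root 11: left subtree has 2 nodes {26, 15}, right has 1 {19}.
    Root 26: left subtree has 0 nodes { }, right has 1 {15}.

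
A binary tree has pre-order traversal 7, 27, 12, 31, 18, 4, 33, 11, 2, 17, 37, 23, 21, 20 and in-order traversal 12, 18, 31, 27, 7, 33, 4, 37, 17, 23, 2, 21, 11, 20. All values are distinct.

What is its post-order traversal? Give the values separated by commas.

The first element of pre-order is the root; it splits in-order into left and right subtrees.
Root 7: left subtree has 4 nodes {12, 18, 31, 27}, right has 9 {33, 4, 37, 17, 23, 2, 21, 11, 20}.
  Root 27: left subtree has 3 nodes {12, 18, 31}, right has 0 { }.
    Root 12: left subtree has 0 nodes { }, right has 2 {18, 31}.
      Root 31: left subtree has 1 node {18}, right has 0 { }.
  Root 4: left subtree has 1 node {33}, right has 7 {37, 17, 23, 2, 21, 11, 20}.
    Root 11: left subtree has 5 nodes {37, 17, 23, 2, 21}, right has 1 {20}.
      Root 2: left subtree has 3 nodes {37, 17, 23}, right has 1 {21}.
        Root 17: left subtree has 1 node {37}, right has 1 {23}.

18, 31, 12, 27, 33, 37, 23, 17, 21, 2, 20, 11, 4, 7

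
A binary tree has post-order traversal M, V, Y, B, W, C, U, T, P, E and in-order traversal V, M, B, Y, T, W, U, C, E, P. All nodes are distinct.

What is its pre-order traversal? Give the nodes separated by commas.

The last element of post-order is the root; it splits in-order into left and right subtrees.
Root E: left subtree has 8 nodes {V, M, B, Y, T, W, U, C}, right has 1 {P}.
  Root T: left subtree has 4 nodes {V, M, B, Y}, right has 3 {W, U, C}.
    Root B: left subtree has 2 nodes {V, M}, right has 1 {Y}.
      Root V: left subtree has 0 nodes { }, right has 1 {M}.
    Root U: left subtree has 1 node {W}, right has 1 {C}.

E, T, B, V, M, Y, U, W, C, P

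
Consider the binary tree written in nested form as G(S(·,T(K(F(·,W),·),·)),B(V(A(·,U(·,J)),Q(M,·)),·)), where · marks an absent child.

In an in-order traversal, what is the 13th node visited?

B

In-order visits the left subtree, then the node, then the right subtree.
At G: go left to S.
  At S: no left child.
  Visit S.
  At S: go right to T.
    At T: go left to K.
      At K: go left to F.
        At F: no left child.
        Visit F.
        At F: go right to W.
          W is a leaf — visit W.
      Visit K.
      At K: no right child.
    Visit T.
    At T: no right child.
Visit G.
At G: go right to B.
  At B: go left to V.
    At V: go left to A.
      At A: no left child.
      Visit A.
      At A: go right to U.
        At U: no left child.
        Visit U.
        At U: go right to J.
          J is a leaf — visit J.
    Visit V.
    At V: go right to Q.
      At Q: go left to M.
        M is a leaf — visit M.
      Visit Q.
      At Q: no right child.
  Visit B.
  At B: no right child.
Full in-order sequence: S, F, W, K, T, G, A, U, J, V, M, Q, B.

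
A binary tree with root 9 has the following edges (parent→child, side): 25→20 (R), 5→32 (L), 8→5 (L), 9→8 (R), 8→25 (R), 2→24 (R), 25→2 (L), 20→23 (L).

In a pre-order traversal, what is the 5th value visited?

25

Pre-order visits the node, then its left subtree, then its right subtree.
Visit 9.
At 9: no left child.
At 9: go right to 8.
  Visit 8.
  At 8: go left to 5.
    Visit 5.
    At 5: go left to 32.
      32 is a leaf — visit 32.
    At 5: no right child.
  At 8: go right to 25.
    Visit 25.
    At 25: go left to 2.
      Visit 2.
      At 2: no left child.
      At 2: go right to 24.
        24 is a leaf — visit 24.
    At 25: go right to 20.
      Visit 20.
      At 20: go left to 23.
        23 is a leaf — visit 23.
      At 20: no right child.
Full pre-order sequence: 9, 8, 5, 32, 25, 2, 24, 20, 23.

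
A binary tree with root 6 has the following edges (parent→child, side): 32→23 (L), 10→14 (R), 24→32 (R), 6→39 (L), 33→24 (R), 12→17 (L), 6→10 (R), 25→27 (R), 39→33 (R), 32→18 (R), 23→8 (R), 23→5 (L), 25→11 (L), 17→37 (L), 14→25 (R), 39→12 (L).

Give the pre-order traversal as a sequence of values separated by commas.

6, 39, 12, 17, 37, 33, 24, 32, 23, 5, 8, 18, 10, 14, 25, 11, 27

Pre-order visits the node, then its left subtree, then its right subtree.
Visit 6.
At 6: go left to 39.
  Visit 39.
  At 39: go left to 12.
    Visit 12.
    At 12: go left to 17.
      Visit 17.
      At 17: go left to 37.
        37 is a leaf — visit 37.
      At 17: no right child.
    At 12: no right child.
  At 39: go right to 33.
    Visit 33.
    At 33: no left child.
    At 33: go right to 24.
      Visit 24.
      At 24: no left child.
      At 24: go right to 32.
        Visit 32.
        At 32: go left to 23.
          Visit 23.
          At 23: go left to 5.
            5 is a leaf — visit 5.
          At 23: go right to 8.
            8 is a leaf — visit 8.
        At 32: go right to 18.
          18 is a leaf — visit 18.
At 6: go right to 10.
  Visit 10.
  At 10: no left child.
  At 10: go right to 14.
    Visit 14.
    At 14: no left child.
    At 14: go right to 25.
      Visit 25.
      At 25: go left to 11.
        11 is a leaf — visit 11.
      At 25: go right to 27.
        27 is a leaf — visit 27.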